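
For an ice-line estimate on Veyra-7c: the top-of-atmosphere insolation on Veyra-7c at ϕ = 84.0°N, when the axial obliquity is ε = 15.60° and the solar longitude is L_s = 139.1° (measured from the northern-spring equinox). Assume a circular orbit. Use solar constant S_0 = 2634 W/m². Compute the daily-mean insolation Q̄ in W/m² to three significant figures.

Q̄ ≈ 461 W/m²

Solar declination: sin δ = sin ε · sin L_s = sin 15.60° × sin 139.1° = 0.17607, so δ = +10.141°.
cos h₀ = −tan(+84.0°) tan(+10.141°) = -1.7018 ≤ −1 ⇒ polar day, h₀ = π.
Bracket: h₀ sin ϕ sin δ + cos ϕ cos δ sin h₀ = 3.1416×0.99452×0.17607 + 0.10453×0.98438×0.00000 = 0.550110 + 0.000000 = 0.550110.
Q̄ = (S_0/π) × [bracket] = (2634/π) × 0.550110 = 461.2 W/m².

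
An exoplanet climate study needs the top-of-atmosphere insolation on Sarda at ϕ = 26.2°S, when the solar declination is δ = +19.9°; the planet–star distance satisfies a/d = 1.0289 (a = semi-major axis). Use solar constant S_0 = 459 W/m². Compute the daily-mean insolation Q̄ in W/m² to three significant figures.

Q̄ ≈ 96.1 W/m²

cos h₀ = −tan(-26.2°) tan(+19.900°) = 0.1781, h₀ = 1.3917 rad.
Bracket: h₀ sin ϕ sin δ + cos ϕ cos δ sin h₀ = 1.3917×-0.44151×0.34038 + 0.89726×0.94029×0.98401 = -0.209146 + 0.830194 = 0.621048.
Inverse-square distance factor (a/d)² = 1.0289² = 1.058635.
Q̄ = (S_0/π) × 1.058635 × [bracket] = (459/π) × 1.058635 × 0.621048 = 96.06 W/m².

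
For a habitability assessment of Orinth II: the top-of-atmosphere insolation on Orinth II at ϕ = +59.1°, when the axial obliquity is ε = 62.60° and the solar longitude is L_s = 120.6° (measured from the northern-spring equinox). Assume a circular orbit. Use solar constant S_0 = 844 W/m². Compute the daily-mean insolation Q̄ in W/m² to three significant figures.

Q̄ ≈ 553 W/m²

Solar declination: sin δ = sin ε · sin L_s = sin 62.60° × sin 120.6° = 0.76418, so δ = +49.834°.
cos h₀ = −tan(+59.1°) tan(+49.834°) = -1.9796 ≤ −1 ⇒ polar day, h₀ = π.
Bracket: h₀ sin ϕ sin δ + cos ϕ cos δ sin h₀ = 3.1416×0.85806×0.76418 + 0.51354×0.64500×0.00000 = 2.059986 + 0.000000 = 2.059986.
Q̄ = (S_0/π) × [bracket] = (844/π) × 2.059986 = 553.4 W/m².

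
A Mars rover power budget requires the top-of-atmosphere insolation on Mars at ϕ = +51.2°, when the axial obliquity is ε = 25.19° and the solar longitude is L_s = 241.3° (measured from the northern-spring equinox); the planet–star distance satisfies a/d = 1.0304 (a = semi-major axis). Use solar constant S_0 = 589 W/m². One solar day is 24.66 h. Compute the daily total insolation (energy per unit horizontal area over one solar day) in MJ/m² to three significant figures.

3.51 MJ/m²

Solar declination: sin δ = sin ε · sin L_s = sin 25.19° × sin 241.3° = -0.37333, so δ = -21.921°.
cos h₀ = −tan(+51.2°) tan(-21.921°) = 0.5005, h₀ = 1.0466 rad.
Bracket: h₀ sin ϕ sin δ + cos ϕ cos δ sin h₀ = 1.0466×0.77934×-0.37333 + 0.62660×0.92770×0.86572 = -0.304509 + 0.503240 = 0.198731.
Inverse-square distance factor (a/d)² = 1.0304² = 1.061724.
Q̄ = (S_0/π) × 1.061724 × [bracket] = (589/π) × 1.061724 × 0.198731 = 39.559 W/m².
Daily total = Q̄ × 24.66 h × 3600 s/h = 39.559 × 24.66 × 3600 / 10⁶ = 3.512 MJ/m².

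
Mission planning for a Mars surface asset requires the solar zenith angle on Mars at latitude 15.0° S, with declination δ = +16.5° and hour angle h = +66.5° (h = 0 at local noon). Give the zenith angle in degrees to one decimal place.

θ_z = 72.8°

cos θ_z = sin ϕ sin δ + cos ϕ cos δ cos h = -0.073509 + 0.369301 = 0.295792.
θ_z = arccos(0.295792) = 72.8°.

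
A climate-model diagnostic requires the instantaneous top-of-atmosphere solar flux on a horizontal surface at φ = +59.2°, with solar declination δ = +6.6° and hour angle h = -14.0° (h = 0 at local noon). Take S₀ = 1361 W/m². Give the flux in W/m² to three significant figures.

806 W/m²

cos θ_z = sin φ sin δ + cos φ cos δ cos h = 0.098726 + 0.493540 = 0.592266.
Flux = S₀ · cos θ_z = 1361 × 0.592266 = 806.1 W/m².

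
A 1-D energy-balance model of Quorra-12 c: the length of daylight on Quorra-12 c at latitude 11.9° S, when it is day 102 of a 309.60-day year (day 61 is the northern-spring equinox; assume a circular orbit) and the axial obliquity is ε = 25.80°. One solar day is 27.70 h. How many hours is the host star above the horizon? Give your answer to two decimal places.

Solar longitude: λ_s = 360° × (102 − 61)/309.60 = 47.674°.
sin δ = sin 25.80° × sin 47.674° = 0.32178, so δ = +18.771°.
cos H₀ = −tan φ · tan δ = −tan(-11.9°) × tan(+18.771°) = 0.0716, so H₀ = 1.4991 rad = 85.89°.
Daylight = 2H₀/(2π) × 27.70 h = (1.4991/π) × 27.70 = 13.22 h.

13.22 h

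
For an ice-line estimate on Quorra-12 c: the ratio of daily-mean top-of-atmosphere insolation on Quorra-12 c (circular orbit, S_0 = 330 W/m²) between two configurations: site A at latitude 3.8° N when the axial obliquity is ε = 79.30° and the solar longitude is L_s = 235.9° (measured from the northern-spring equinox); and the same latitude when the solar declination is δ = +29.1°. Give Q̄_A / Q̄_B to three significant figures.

Q̄_A / Q̄_B ≈ 0.539

— Configuration A (ϕ=+3.8°):
Solar declination: sin δ = sin ε · sin L_s = sin 79.30° × sin 235.9° = -0.81366, so δ = -54.455°.
cos h₀ = −tan(+3.8°) tan(-54.455°) = 0.0930, h₀ = 1.4777 rad.
Bracket: h₀ sin ϕ sin δ + cos ϕ cos δ sin h₀ = 1.4777×0.06627×-0.81366 + 0.99780×0.58134×0.99567 = -0.079679 + 0.577549 = 0.497870.
Q̄ = (S_0/π) × [bracket] = (330/π) × 0.497870 = 52.297 W/m².
— Configuration B (ϕ=+3.8°):
cos h₀ = −tan(+3.8°) tan(+29.100°) = -0.0370, h₀ = 1.6078 rad.
Bracket: h₀ sin ϕ sin δ + cos ϕ cos δ sin h₀ = 1.6078×0.06627×0.48634 + 0.99780×0.87377×0.99932 = 0.051819 + 0.871255 = 0.923074.
Q̄ = (S_0/π) × [bracket] = (330/π) × 0.923074 = 96.962 W/m².
Ratio Q̄_A / Q̄_B = 52.297 / 96.962 = 0.5394.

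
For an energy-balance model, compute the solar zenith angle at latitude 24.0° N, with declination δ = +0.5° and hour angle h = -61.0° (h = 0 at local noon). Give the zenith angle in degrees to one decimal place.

θ_z = 63.5°

cos θ_z = sin φ sin δ + cos φ cos δ cos h = 0.003549 + 0.442879 = 0.446428.
θ_z = arccos(0.446428) = 63.5°.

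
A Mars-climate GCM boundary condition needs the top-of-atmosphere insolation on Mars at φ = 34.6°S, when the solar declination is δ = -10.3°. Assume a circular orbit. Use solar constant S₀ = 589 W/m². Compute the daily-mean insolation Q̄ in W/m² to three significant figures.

Q̄ ≈ 183 W/m²

cos H₀ = −tan(-34.6°) tan(-10.300°) = -0.1254, H₀ = 1.6965 rad.
Bracket: H₀ sin φ sin δ + cos φ cos δ sin H₀ = 1.6965×-0.56784×-0.17880 + 0.82314×0.98389×0.99211 = 0.172245 + 0.803489 = 0.975734.
Q̄ = (S₀/π) × [bracket] = (589/π) × 0.975734 = 182.9 W/m².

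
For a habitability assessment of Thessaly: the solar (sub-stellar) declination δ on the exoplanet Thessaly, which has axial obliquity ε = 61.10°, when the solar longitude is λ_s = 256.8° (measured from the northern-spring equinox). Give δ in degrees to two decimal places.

δ = -58.47°

sin δ = sin ε · sin λ_s = sin 61.10° × sin 256.8° = -0.852334.
δ = arcsin(-0.852334) = -58.47°.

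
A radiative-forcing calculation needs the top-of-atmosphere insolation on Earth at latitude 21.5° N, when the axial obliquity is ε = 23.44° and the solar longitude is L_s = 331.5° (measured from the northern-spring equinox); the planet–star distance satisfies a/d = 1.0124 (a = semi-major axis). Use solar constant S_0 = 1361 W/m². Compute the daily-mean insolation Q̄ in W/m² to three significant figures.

Solar declination: sin δ = sin ε · sin L_s = sin 23.44° × sin 331.5° = -0.18981, so δ = -10.942°.
cos h₀ = −tan(+21.5°) tan(-10.942°) = 0.0762, h₀ = 1.4946 rad.
Bracket: h₀ sin ϕ sin δ + cos ϕ cos δ sin h₀ = 1.4946×0.36650×-0.18981 + 0.93042×0.98182×0.99710 = -0.103972 + 0.910856 = 0.806884.
Inverse-square distance factor (a/d)² = 1.0124² = 1.024954.
Q̄ = (S_0/π) × 1.024954 × [bracket] = (1361/π) × 1.024954 × 0.806884 = 358.3 W/m².

Q̄ ≈ 358 W/m²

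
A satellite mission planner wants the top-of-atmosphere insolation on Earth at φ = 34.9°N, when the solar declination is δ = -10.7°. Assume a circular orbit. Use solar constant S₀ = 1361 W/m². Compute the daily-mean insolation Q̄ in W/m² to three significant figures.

cos H₀ = −tan(+34.9°) tan(-10.700°) = 0.1318, H₀ = 1.4386 rad.
Bracket: H₀ sin φ sin δ + cos φ cos δ sin H₀ = 1.4386×0.57215×-0.18567 + 0.82015×0.98261×0.99127 = -0.152824 + 0.798852 = 0.646028.
Q̄ = (S₀/π) × [bracket] = (1361/π) × 0.646028 = 279.9 W/m².

Q̄ ≈ 280 W/m²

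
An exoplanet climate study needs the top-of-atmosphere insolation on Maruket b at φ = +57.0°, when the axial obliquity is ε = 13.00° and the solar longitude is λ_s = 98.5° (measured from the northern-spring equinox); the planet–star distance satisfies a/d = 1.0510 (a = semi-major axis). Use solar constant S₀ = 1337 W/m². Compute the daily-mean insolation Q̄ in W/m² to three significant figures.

Solar declination: sin δ = sin ε · sin λ_s = sin 13.00° × sin 98.5° = 0.22248, so δ = +12.855°.
cos H₀ = −tan(+57.0°) tan(+12.855°) = -0.3514, H₀ = 1.9299 rad.
Bracket: H₀ sin φ sin δ + cos φ cos δ sin H₀ = 1.9299×0.83867×0.22248 + 0.54464×0.97494×0.93623 = 0.360095 + 0.497130 = 0.857225.
Inverse-square distance factor (a/d)² = 1.0510² = 1.104601.
Q̄ = (S₀/π) × 1.104601 × [bracket] = (1337/π) × 1.104601 × 0.857225 = 403.0 W/m².

Q̄ ≈ 403 W/m²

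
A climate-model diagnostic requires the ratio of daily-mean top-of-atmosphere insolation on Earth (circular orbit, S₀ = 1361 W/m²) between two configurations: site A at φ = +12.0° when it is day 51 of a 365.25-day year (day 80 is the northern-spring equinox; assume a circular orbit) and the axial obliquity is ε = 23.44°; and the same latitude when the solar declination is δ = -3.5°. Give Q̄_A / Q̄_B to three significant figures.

Q̄_A / Q̄_B ≈ 0.940

— Configuration A (φ=+12.0°):
Solar longitude: λ_s = 360° × (51 − 80)/365.25 = -28.583°, i.e. -28.583° + 360° = 331.417°.
sin δ = sin 23.44° × sin 331.417° = -0.19032, so δ = -10.971°.
cos H₀ = −tan(+12.0°) tan(-10.971°) = 0.0412, H₀ = 1.5296 rad.
Bracket: H₀ sin φ sin δ + cos φ cos δ sin H₀ = 1.5296×0.20791×-0.19032 + 0.97815×0.98172×0.99915 = -0.060525 + 0.959453 = 0.898928.
Q̄ = (S₀/π) × [bracket] = (1361/π) × 0.898928 = 389.43 W/m².
— Configuration B (φ=+12.0°):
cos H₀ = −tan(+12.0°) tan(-3.500°) = 0.0130, H₀ = 1.5578 rad.
Bracket: H₀ sin φ sin δ + cos φ cos δ sin H₀ = 1.5578×0.20791×-0.06105 + 0.97815×0.99813×0.99992 = -0.019773 + 0.976243 = 0.956470.
Q̄ = (S₀/π) × [bracket] = (1361/π) × 0.956470 = 414.36 W/m².
Ratio Q̄_A / Q̄_B = 389.43 / 414.36 = 0.9398.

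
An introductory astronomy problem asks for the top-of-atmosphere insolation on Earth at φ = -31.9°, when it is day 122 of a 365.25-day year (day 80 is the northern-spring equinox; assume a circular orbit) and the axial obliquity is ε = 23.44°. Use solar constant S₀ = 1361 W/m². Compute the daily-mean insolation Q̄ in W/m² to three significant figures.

Q̄ ≈ 265 W/m²

Solar longitude: λ_s = 360° × (122 − 80)/365.25 = 41.396°.
sin δ = sin 23.44° × sin 41.396° = 0.26304, so δ = +15.251°.
cos H₀ = −tan(-31.9°) tan(+15.251°) = 0.1697, H₀ = 1.4003 rad.
Bracket: H₀ sin φ sin δ + cos φ cos δ sin H₀ = 1.4003×-0.52844×0.26304 + 0.84897×0.96478×0.98549 = -0.194643 + 0.807185 = 0.612542.
Q̄ = (S₀/π) × [bracket] = (1361/π) × 0.612542 = 265.4 W/m².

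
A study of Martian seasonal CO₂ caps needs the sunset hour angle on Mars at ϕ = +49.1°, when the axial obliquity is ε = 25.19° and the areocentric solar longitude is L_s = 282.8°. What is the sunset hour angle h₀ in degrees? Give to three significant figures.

sin δ = sin 25.19° × sin 282.8° = -0.41504, so δ = -24.522°.
cos h₀ = −tan ϕ · tan δ = −tan(+49.1°) × tan(-24.522°) = 0.5266, so h₀ = 1.0161 rad = 58.22°.

h₀ = 58.2°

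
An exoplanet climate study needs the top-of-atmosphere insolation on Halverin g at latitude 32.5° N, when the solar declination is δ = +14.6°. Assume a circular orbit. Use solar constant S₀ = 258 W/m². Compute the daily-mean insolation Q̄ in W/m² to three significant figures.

cos H₀ = −tan(+32.5°) tan(+14.600°) = -0.1659, H₀ = 1.7375 rad.
Bracket: H₀ sin φ sin δ + cos φ cos δ sin H₀ = 1.7375×0.53730×0.25207 + 0.84339×0.96771×0.98614 = 0.235322 + 0.804845 = 1.040167.
Q̄ = (S₀/π) × [bracket] = (258/π) × 1.040167 = 85.42 W/m².

Q̄ ≈ 85.4 W/m²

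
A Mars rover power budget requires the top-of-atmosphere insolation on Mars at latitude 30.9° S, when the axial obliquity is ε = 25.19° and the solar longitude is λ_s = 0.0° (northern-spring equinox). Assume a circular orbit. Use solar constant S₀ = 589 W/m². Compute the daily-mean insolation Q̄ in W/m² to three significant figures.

Q̄ ≈ 161 W/m²

Solar declination: sin δ = sin ε · sin λ_s = sin 25.19° × sin 0.0° = 0.00000, so δ = +0.000°.
cos H₀ = −tan(-30.9°) tan(+0.000°) = 0.0000, H₀ = 1.5708 rad.
Bracket: H₀ sin φ sin δ + cos φ cos δ sin H₀ = 1.5708×-0.51354×0.00000 + 0.85806×1.00000×1.00000 = -0.000000 + 0.858060 = 0.858060.
Q̄ = (S₀/π) × [bracket] = (589/π) × 0.858060 = 160.9 W/m².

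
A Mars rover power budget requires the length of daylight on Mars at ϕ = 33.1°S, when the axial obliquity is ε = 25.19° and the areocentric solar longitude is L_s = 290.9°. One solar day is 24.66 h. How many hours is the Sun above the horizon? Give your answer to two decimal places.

14.58 h

sin δ = sin 25.19° × sin 290.9° = -0.39762, so δ = -23.429°.
cos h₀ = −tan ϕ · tan δ = −tan(-33.1°) × tan(-23.429°) = -0.2825, so h₀ = 1.8572 rad = 106.41°.
Daylight = 2h₀/(2π) × 24.66 h = (1.8572/π) × 24.66 = 14.58 h.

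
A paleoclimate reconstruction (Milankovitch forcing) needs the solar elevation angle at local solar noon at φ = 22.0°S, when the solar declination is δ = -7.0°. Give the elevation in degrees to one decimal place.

At local noon the hour angle is zero, so the zenith angle equals |φ − δ| = |-22.0° − (-7.000°)| = 15.000°.
Elevation = 90° − 15.000° = 75.0°.

75.0°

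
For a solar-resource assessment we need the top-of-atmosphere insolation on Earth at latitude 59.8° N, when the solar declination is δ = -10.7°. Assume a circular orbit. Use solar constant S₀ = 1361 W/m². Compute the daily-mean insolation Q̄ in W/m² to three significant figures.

Q̄ ≈ 116 W/m²

cos H₀ = −tan(+59.8°) tan(-10.700°) = 0.3247, H₀ = 1.2402 rad.
Bracket: H₀ sin φ sin δ + cos φ cos δ sin H₀ = 1.2402×0.86427×-0.18567 + 0.50302×0.98261×0.94583 = -0.199014 + 0.467498 = 0.268484.
Q̄ = (S₀/π) × [bracket] = (1361/π) × 0.268484 = 116.3 W/m².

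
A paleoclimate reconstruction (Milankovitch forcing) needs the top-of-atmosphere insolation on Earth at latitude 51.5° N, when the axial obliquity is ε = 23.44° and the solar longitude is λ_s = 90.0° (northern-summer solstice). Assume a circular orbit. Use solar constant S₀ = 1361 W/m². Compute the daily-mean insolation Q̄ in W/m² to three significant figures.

Q̄ ≈ 497 W/m²

Solar declination: sin δ = sin ε · sin λ_s = sin 23.44° × sin 90.0° = 0.39779, so δ = +23.440°.
cos H₀ = −tan(+51.5°) tan(+23.440°) = -0.5451, H₀ = 2.1473 rad.
Bracket: H₀ sin φ sin δ + cos φ cos δ sin H₀ = 2.1473×0.78261×0.39779 + 0.62251×0.91748×0.83839 = 0.668485 + 0.478838 = 1.147323.
Q̄ = (S₀/π) × [bracket] = (1361/π) × 1.147323 = 497.0 W/m².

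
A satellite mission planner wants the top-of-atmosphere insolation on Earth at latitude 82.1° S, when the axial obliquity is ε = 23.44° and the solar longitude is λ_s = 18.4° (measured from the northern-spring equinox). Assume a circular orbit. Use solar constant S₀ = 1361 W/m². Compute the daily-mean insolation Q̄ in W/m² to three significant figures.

Solar declination: sin δ = sin ε · sin λ_s = sin 23.44° × sin 18.4° = 0.12556, so δ = +7.213°.
cos H₀ = −tan(-82.1°) tan(+7.213°) = 0.9121, H₀ = 0.4224 rad.
Bracket: H₀ sin φ sin δ + cos φ cos δ sin H₀ = 0.4224×-0.99051×0.12556 + 0.13744×0.99209×0.40999 = -0.052533 + 0.055903 = 0.003370.
Q̄ = (S₀/π) × [bracket] = (1361/π) × 0.003370 = 1.460 W/m².

Q̄ ≈ 1.46 W/m²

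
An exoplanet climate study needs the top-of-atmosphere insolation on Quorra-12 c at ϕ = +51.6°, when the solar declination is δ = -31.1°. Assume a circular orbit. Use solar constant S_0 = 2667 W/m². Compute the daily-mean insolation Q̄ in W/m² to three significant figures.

cos h₀ = −tan(+51.6°) tan(-31.100°) = 0.7611, h₀ = 0.7058 rad.
Bracket: h₀ sin ϕ sin δ + cos ϕ cos δ sin h₀ = 0.7058×0.78369×-0.51653 + 0.62115×0.85627×0.64864 = -0.285707 + 0.344994 = 0.059287.
Q̄ = (S_0/π) × [bracket] = (2667/π) × 0.059287 = 50.33 W/m².

Q̄ ≈ 50.3 W/m²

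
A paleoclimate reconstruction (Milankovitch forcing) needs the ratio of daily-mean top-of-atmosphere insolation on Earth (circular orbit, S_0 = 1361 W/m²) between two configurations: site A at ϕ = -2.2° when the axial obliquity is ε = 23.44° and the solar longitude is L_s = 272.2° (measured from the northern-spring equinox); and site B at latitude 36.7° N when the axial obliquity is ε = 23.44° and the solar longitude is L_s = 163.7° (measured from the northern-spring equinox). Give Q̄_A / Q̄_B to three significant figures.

— Configuration A (ϕ=-2.2°):
Solar declination: sin δ = sin ε · sin L_s = sin 23.44° × sin 272.2° = -0.39750, so δ = -23.422°.
cos h₀ = −tan(-2.2°) tan(-23.422°) = -0.0166, h₀ = 1.5874 rad.
Bracket: h₀ sin ϕ sin δ + cos ϕ cos δ sin h₀ = 1.5874×-0.03839×-0.39750 + 0.99926×0.91760×0.99986 = 0.024224 + 0.916793 = 0.941017.
Q̄ = (S_0/π) × [bracket] = (1361/π) × 0.941017 = 407.67 W/m².
— Configuration B (ϕ=+36.7°):
Solar declination: sin δ = sin ε · sin L_s = sin 23.44° × sin 163.7° = 0.11165, so δ = +6.410°.
cos h₀ = −tan(+36.7°) tan(+6.410°) = -0.0837, h₀ = 1.6546 rad.
Bracket: h₀ sin ϕ sin δ + cos ϕ cos δ sin h₀ = 1.6546×0.59763×0.11165 + 0.80178×0.99375×0.99649 = 0.110404 + 0.793972 = 0.904376.
Q̄ = (S_0/π) × [bracket] = (1361/π) × 0.904376 = 391.79 W/m².
Ratio Q̄_A / Q̄_B = 407.67 / 391.79 = 1.041.

Q̄_A / Q̄_B ≈ 1.04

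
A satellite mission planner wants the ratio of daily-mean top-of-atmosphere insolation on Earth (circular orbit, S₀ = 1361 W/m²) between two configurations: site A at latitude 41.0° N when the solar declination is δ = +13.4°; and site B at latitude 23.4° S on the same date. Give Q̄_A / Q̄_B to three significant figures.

— Configuration A (φ=+41.0°):
cos H₀ = −tan(+41.0°) tan(+13.400°) = -0.2071, H₀ = 1.7794 rad.
Bracket: H₀ sin φ sin δ + cos φ cos δ sin H₀ = 1.7794×0.65606×0.23175 + 0.75471×0.97278×0.97832 = 0.270543 + 0.718250 = 0.988793.
Q̄ = (S₀/π) × [bracket] = (1361/π) × 0.988793 = 428.36 W/m².
— Configuration B (φ=-23.4°):
cos H₀ = −tan(-23.4°) tan(+13.400°) = 0.1031, H₀ = 1.4675 rad.
Bracket: H₀ sin φ sin δ + cos φ cos δ sin H₀ = 1.4675×-0.39715×0.23175 + 0.91775×0.97278×0.99467 = -0.135068 + 0.888010 = 0.752942.
Q̄ = (S₀/π) × [bracket] = (1361/π) × 0.752942 = 326.19 W/m².
Ratio Q̄_A / Q̄_B = 428.36 / 326.19 = 1.313.

Q̄_A / Q̄_B ≈ 1.31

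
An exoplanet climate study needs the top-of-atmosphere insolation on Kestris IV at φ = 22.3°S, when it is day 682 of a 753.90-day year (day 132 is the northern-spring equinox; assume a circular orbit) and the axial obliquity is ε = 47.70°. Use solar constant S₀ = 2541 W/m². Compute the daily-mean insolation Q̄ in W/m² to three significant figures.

Solar longitude: λ_s = 360° × (682 − 132)/753.90 = 262.634°.
sin δ = sin 47.70° × sin 262.634° = -0.73353, so δ = -47.183°.
cos H₀ = −tan(-22.3°) tan(-47.183°) = -0.4426, H₀ = 2.0293 rad.
Bracket: H₀ sin φ sin δ + cos φ cos δ sin H₀ = 2.0293×-0.37946×-0.73353 + 0.92521×0.67966×0.89670 = 0.564846 + 0.563870 = 1.128716.
Q̄ = (S₀/π) × [bracket] = (2541/π) × 1.128716 = 912.9 W/m².

Q̄ ≈ 913 W/m²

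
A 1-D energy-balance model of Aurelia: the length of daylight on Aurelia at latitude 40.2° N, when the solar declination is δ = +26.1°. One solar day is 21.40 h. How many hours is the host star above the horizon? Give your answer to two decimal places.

13.61 h

cos h₀ = −tan ϕ · tan δ = −tan(+40.2°) × tan(+26.100°) = -0.4140, so h₀ = 1.9976 rad = 114.46°.
Daylight = 2h₀/(2π) × 21.40 h = (1.9976/π) × 21.40 = 13.61 h.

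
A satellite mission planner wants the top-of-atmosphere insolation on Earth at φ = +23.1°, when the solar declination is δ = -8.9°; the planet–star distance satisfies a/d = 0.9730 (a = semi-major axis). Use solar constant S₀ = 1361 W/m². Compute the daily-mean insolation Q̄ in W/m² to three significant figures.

Q̄ ≈ 334 W/m²

cos H₀ = −tan(+23.1°) tan(-8.900°) = 0.0668, H₀ = 1.5040 rad.
Bracket: H₀ sin φ sin δ + cos φ cos δ sin H₀ = 1.5040×0.39234×-0.15471 + 0.91982×0.98796×0.99777 = -0.091291 + 0.906719 = 0.815428.
Inverse-square distance factor (a/d)² = 0.9730² = 0.946729.
Q̄ = (S₀/π) × 0.946729 × [bracket] = (1361/π) × 0.946729 × 0.815428 = 334.4 W/m².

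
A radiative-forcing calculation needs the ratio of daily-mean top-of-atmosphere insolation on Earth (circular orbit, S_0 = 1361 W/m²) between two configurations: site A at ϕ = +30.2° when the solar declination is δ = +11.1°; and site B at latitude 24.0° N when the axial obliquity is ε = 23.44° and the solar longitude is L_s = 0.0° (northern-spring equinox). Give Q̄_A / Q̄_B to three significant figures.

— Configuration A (ϕ=+30.2°):
cos h₀ = −tan(+30.2°) tan(+11.100°) = -0.1142, h₀ = 1.6852 rad.
Bracket: h₀ sin ϕ sin δ + cos ϕ cos δ sin h₀ = 1.6852×0.50302×0.19252 + 0.86427×0.98129×0.99346 = 0.163197 + 0.842553 = 1.005750.
Q̄ = (S_0/π) × [bracket] = (1361/π) × 1.005750 = 435.71 W/m².
— Configuration B (ϕ=+24.0°):
Solar declination: sin δ = sin ε · sin L_s = sin 23.44° × sin 0.0° = 0.00000, so δ = +0.000°.
cos h₀ = −tan(+24.0°) tan(+0.000°) = -0.0000, h₀ = 1.5708 rad.
Bracket: h₀ sin ϕ sin δ + cos ϕ cos δ sin h₀ = 1.5708×0.40674×0.00000 + 0.91355×1.00000×1.00000 = 0.000000 + 0.913550 = 0.913550.
Q̄ = (S_0/π) × [bracket] = (1361/π) × 0.913550 = 395.77 W/m².
Ratio Q̄_A / Q̄_B = 435.71 / 395.77 = 1.101.

Q̄_A / Q̄_B ≈ 1.10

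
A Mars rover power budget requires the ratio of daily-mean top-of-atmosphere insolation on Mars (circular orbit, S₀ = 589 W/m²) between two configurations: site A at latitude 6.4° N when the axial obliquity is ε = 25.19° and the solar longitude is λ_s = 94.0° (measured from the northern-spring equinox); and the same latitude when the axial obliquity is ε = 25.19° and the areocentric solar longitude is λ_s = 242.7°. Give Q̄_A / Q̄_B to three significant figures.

— Configuration A (φ=+6.4°):
Solar declination: sin δ = sin ε · sin λ_s = sin 25.19° × sin 94.0° = 0.42458, so δ = +25.124°.
cos H₀ = −tan(+6.4°) tan(+25.124°) = -0.0526, H₀ = 1.6234 rad.
Bracket: H₀ sin φ sin δ + cos φ cos δ sin H₀ = 1.6234×0.11147×0.42458 + 0.99377×0.90539×0.99862 = 0.076832 + 0.898508 = 0.975340.
Q̄ = (S₀/π) × [bracket] = (589/π) × 0.975340 = 182.86 W/m².
— Configuration B (φ=+6.4°):
sin δ = sin 25.19° × sin 242.7° = -0.37821, so δ = -22.223°.
cos H₀ = −tan(+6.4°) tan(-22.223°) = 0.0458, H₀ = 1.5250 rad.
Bracket: H₀ sin φ sin δ + cos φ cos δ sin H₀ = 1.5250×0.11147×-0.37821 + 0.99377×0.92572×0.99895 = -0.064293 + 0.918987 = 0.854694.
Q̄ = (S₀/π) × [bracket] = (589/π) × 0.854694 = 160.24 W/m².
Ratio Q̄_A / Q̄_B = 182.86 / 160.24 = 1.141.

Q̄_A / Q̄_B ≈ 1.14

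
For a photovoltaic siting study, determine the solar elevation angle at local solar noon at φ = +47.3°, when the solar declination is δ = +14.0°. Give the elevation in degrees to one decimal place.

At local noon the hour angle is zero, so the zenith angle equals |φ − δ| = |+47.3° − (+14.000°)| = 33.300°.
Elevation = 90° − 33.300° = 56.7°.

56.7°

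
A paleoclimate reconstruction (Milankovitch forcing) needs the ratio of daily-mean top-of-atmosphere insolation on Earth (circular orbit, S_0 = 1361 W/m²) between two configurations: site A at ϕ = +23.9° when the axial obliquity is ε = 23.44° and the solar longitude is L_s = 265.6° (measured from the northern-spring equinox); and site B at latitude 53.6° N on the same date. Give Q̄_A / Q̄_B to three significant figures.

Q̄_A / Q̄_B ≈ 4.31

— Configuration A (ϕ=+23.9°):
Solar declination: sin δ = sin ε · sin L_s = sin 23.44° × sin 265.6° = -0.39662, so δ = -23.367°.
cos h₀ = −tan(+23.9°) tan(-23.367°) = 0.1915, h₀ = 1.3781 rad.
Bracket: h₀ sin ϕ sin δ + cos ϕ cos δ sin h₀ = 1.3781×0.40514×-0.39662 + 0.91425×0.91798×0.98150 = -0.221442 + 0.823737 = 0.602295.
Q̄ = (S_0/π) × [bracket] = (1361/π) × 0.602295 = 260.93 W/m².
— Configuration B (ϕ=+53.6°):
cos h₀ = −tan(+53.6°) tan(-23.367°) = 0.5860, h₀ = 0.9447 rad.
Bracket: h₀ sin ϕ sin δ + cos ϕ cos δ sin h₀ = 0.9447×0.80489×-0.39662 + 0.59342×0.91798×0.81030 = -0.301582 + 0.441409 = 0.139827.
Q̄ = (S_0/π) × [bracket] = (1361/π) × 0.139827 = 60.576 W/m².
Ratio Q̄_A / Q̄_B = 260.93 / 60.576 = 4.307.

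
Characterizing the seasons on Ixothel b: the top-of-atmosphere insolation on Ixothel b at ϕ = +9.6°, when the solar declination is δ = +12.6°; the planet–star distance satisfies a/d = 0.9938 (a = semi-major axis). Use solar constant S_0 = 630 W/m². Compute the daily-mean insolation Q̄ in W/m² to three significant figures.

cos h₀ = −tan(+9.6°) tan(+12.600°) = -0.0378, h₀ = 1.6086 rad.
Bracket: h₀ sin ϕ sin δ + cos ϕ cos δ sin h₀ = 1.6086×0.16677×0.21814 + 0.98600×0.97592×0.99929 = 0.058520 + 0.961574 = 1.020094.
Inverse-square distance factor (a/d)² = 0.9938² = 0.987638.
Q̄ = (S_0/π) × 0.987638 × [bracket] = (630/π) × 0.987638 × 1.020094 = 202.0 W/m².

Q̄ ≈ 202 W/m²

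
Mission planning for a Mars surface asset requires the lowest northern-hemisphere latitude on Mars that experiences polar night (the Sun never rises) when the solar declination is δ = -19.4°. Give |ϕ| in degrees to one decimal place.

Polar night requires cos h₀ = −tan ϕ tan δ ≥ 1, i.e. tan ϕ tan δ ≤ −1.
The boundary is |tan ϕ| · |tan δ| = 1, so |ϕ| = 90° − |δ| = 90° − 19.4° = 70.6° in the northern hemisphere.

|ϕ| = 70.6°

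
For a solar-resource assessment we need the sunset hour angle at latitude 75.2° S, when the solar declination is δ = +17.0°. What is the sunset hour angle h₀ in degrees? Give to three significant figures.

cos h₀ = −tan ϕ · tan δ = 1.1571 ≥ 1, so the Sun never rises (polar night) and h₀ = 0.

h₀ = 0.00°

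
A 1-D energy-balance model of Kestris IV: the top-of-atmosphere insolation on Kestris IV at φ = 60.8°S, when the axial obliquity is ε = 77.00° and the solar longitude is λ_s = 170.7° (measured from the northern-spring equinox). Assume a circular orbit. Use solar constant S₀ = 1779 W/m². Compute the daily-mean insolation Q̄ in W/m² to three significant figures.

Solar declination: sin δ = sin ε · sin λ_s = sin 77.00° × sin 170.7° = 0.15746, so δ = +9.060°.
cos H₀ = −tan(-60.8°) tan(+9.060°) = 0.2853, H₀ = 1.2815 rad.
Bracket: H₀ sin φ sin δ + cos φ cos δ sin H₀ = 1.2815×-0.87292×0.15746 + 0.48786×0.98753×0.95844 = -0.176142 + 0.461754 = 0.285612.
Q̄ = (S₀/π) × [bracket] = (1779/π) × 0.285612 = 161.7 W/m².

Q̄ ≈ 162 W/m²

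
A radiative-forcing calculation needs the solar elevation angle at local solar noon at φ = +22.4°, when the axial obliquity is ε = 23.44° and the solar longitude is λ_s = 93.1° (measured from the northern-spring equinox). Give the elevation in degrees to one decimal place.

Solar declination: sin δ = sin ε · sin λ_s = sin 23.44° × sin 93.1° = 0.39721, so δ = +23.404°.
At local noon the hour angle is zero, so the zenith angle equals |φ − δ| = |+22.4° − (+23.404°)| = 1.004°.
Elevation = 90° − 1.004° = 89.0°.

89.0°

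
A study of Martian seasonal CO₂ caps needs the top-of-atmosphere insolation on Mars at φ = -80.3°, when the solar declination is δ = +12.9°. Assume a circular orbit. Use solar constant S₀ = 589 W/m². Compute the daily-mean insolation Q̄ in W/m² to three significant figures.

cos H₀ = −tan(-80.3°) tan(+12.900°) = 1.3399 ≥ 1 ⇒ polar night, H₀ = 0 and Q̄ = 0.

Q̄ ≈ 0.00 W/m²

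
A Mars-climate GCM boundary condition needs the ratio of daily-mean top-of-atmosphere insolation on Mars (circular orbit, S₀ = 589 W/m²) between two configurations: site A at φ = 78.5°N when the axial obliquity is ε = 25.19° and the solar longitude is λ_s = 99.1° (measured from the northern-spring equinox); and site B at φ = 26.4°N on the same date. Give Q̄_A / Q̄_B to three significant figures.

Q̄_A / Q̄_B ≈ 1.15

— Configuration A (φ=+78.5°):
Solar declination: sin δ = sin ε · sin λ_s = sin 25.19° × sin 99.1° = 0.42026, so δ = +24.851°.
cos H₀ = −tan(+78.5°) tan(+24.851°) = -2.2765 ≤ −1 ⇒ polar day, H₀ = π.
Bracket: H₀ sin φ sin δ + cos φ cos δ sin H₀ = 3.1416×0.97992×0.42026 + 0.19937×0.90740×0.00000 = 1.293777 + 0.000000 = 1.293777.
Q̄ = (S₀/π) × [bracket] = (589/π) × 1.293777 = 242.56 W/m².
— Configuration B (φ=+26.4°):
cos H₀ = −tan(+26.4°) tan(+24.851°) = -0.2299, H₀ = 1.8028 rad.
Bracket: H₀ sin φ sin δ + cos φ cos δ sin H₀ = 1.8028×0.44464×0.42026 + 0.89571×0.90740×0.97321 = 0.336879 + 0.790993 = 1.127872.
Q̄ = (S₀/π) × [bracket] = (589/π) × 1.127872 = 211.46 W/m².
Ratio Q̄_A / Q̄_B = 242.56 / 211.46 = 1.147.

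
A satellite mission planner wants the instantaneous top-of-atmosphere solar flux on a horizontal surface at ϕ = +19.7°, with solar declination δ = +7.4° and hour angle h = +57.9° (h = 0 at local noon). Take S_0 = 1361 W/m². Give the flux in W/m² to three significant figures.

734 W/m²

cos θ_z = sin ϕ sin δ + cos ϕ cos δ cos h = 0.043416 + 0.496129 = 0.539545.
Flux = S_0 · cos θ_z = 1361 × 0.539545 = 734.3 W/m².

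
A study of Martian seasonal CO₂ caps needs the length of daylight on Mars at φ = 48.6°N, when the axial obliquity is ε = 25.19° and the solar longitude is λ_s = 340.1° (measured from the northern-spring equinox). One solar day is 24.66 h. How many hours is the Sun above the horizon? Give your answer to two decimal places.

Solar declination: sin δ = sin ε · sin λ_s = sin 25.19° × sin 340.1° = -0.14487, so δ = -8.330°.
cos H₀ = −tan φ · tan δ = −tan(+48.6°) × tan(-8.330°) = 0.1661, so H₀ = 1.4039 rad = 80.44°.
Daylight = 2H₀/(2π) × 24.66 h = (1.4039/π) × 24.66 = 11.02 h.

11.02 h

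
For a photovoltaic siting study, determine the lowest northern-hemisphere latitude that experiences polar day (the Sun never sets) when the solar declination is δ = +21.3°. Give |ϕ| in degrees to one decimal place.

Polar day requires cos h₀ = −tan ϕ tan δ ≤ −1, i.e. tan ϕ tan δ ≥ 1.
The boundary is |tan ϕ| · |tan δ| = 1, so |ϕ| = 90° − |δ| = 90° − 21.3° = 68.7° in the northern hemisphere.

|ϕ| = 68.7°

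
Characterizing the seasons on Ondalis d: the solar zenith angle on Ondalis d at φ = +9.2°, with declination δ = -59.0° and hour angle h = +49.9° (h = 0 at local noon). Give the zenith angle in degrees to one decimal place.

cos θ_z = sin φ sin δ + cos φ cos δ cos h = -0.137045 + 0.327481 = 0.190436.
θ_z = arccos(0.190436) = 79.0°.

θ_z = 79.0°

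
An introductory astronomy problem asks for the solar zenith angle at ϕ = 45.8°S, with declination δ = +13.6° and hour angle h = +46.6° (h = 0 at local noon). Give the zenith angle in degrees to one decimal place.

θ_z = 72.7°

cos θ_z = sin ϕ sin δ + cos ϕ cos δ cos h = -0.168576 + 0.465582 = 0.297006.
θ_z = arccos(0.297006) = 72.7°.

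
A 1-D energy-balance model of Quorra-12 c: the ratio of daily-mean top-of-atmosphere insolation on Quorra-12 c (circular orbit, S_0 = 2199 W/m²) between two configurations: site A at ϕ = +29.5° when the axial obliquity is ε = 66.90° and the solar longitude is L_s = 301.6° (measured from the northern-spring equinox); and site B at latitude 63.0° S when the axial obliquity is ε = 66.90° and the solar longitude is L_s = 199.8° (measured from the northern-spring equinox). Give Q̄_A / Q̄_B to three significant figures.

— Configuration A (ϕ=+29.5°):
Solar declination: sin δ = sin ε · sin L_s = sin 66.90° × sin 301.6° = -0.78344, so δ = -51.576°.
cos h₀ = −tan(+29.5°) tan(-51.576°) = 0.7132, h₀ = 0.7767 rad.
Bracket: h₀ sin ϕ sin δ + cos ϕ cos δ sin h₀ = 0.7767×0.49242×-0.78344 + 0.87036×0.62147×0.70094 = -0.299637 + 0.379140 = 0.079503.
Q̄ = (S_0/π) × [bracket] = (2199/π) × 0.079503 = 55.649 W/m².
— Configuration B (ϕ=-63.0°):
Solar declination: sin δ = sin ε · sin L_s = sin 66.90° × sin 199.8° = -0.31158, so δ = -18.154°.
cos h₀ = −tan(-63.0°) tan(-18.154°) = -0.6435, h₀ = 2.2699 rad.
Bracket: h₀ sin ϕ sin δ + cos ϕ cos δ sin h₀ = 2.2699×-0.89101×-0.31158 + 0.45399×0.95022×0.76541 = 0.630172 + 0.330191 = 0.960363.
Q̄ = (S_0/π) × [bracket] = (2199/π) × 0.960363 = 672.22 W/m².
Ratio Q̄_A / Q̄_B = 55.649 / 672.22 = 0.08278.

Q̄_A / Q̄_B ≈ 0.0828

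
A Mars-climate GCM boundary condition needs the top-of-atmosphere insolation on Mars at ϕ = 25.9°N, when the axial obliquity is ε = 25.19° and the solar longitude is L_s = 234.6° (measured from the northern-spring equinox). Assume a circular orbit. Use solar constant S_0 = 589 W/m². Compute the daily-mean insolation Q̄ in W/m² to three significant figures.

Q̄ ≈ 116 W/m²

Solar declination: sin δ = sin ε · sin L_s = sin 25.19° × sin 234.6° = -0.34694, so δ = -20.300°.
cos h₀ = −tan(+25.9°) tan(-20.300°) = 0.1796, h₀ = 1.3902 rad.
Bracket: h₀ sin ϕ sin δ + cos ϕ cos δ sin h₀ = 1.3902×0.43680×-0.34694 + 0.89956×0.93789×0.98374 = -0.210676 + 0.829970 = 0.619294.
Q̄ = (S_0/π) × [bracket] = (589/π) × 0.619294 = 116.1 W/m².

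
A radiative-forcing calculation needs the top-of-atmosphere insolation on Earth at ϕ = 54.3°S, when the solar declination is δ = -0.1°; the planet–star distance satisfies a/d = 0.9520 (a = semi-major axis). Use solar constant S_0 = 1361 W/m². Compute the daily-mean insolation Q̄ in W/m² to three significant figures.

Q̄ ≈ 230 W/m²

cos h₀ = −tan(-54.3°) tan(-0.100°) = -0.0024, h₀ = 1.5732 rad.
Bracket: h₀ sin ϕ sin δ + cos ϕ cos δ sin h₀ = 1.5732×-0.81208×-0.00175 + 0.58354×1.00000×1.00000 = 0.002236 + 0.583540 = 0.585776.
Inverse-square distance factor (a/d)² = 0.9520² = 0.906304.
Q̄ = (S_0/π) × 0.906304 × [bracket] = (1361/π) × 0.906304 × 0.585776 = 230.0 W/m².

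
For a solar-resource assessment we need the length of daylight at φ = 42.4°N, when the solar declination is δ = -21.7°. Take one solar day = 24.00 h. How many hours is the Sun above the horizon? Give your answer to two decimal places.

cos H₀ = −tan φ · tan δ = −tan(+42.4°) × tan(-21.700°) = 0.3634, so H₀ = 1.1989 rad = 68.69°.
Daylight = 2H₀/(2π) × 24.00 h = (1.1989/π) × 24.00 = 9.16 h.

9.16 h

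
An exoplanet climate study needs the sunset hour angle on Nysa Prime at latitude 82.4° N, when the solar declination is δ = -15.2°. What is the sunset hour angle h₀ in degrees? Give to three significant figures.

h₀ = 0.00°

cos h₀ = −tan ϕ · tan δ = 2.0363 ≥ 1, so the host star never rises (polar night) and h₀ = 0.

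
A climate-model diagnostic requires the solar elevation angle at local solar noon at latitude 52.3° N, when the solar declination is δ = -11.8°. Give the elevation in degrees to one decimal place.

25.9°

At local noon the hour angle is zero, so the zenith angle equals |φ − δ| = |+52.3° − (-11.800°)| = 64.100°.
Elevation = 90° − 64.100° = 25.9°.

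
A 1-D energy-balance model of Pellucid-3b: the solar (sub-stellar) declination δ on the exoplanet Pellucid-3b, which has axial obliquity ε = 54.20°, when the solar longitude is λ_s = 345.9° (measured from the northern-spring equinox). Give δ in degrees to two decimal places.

sin δ = sin ε · sin λ_s = sin 54.20° × sin 345.9° = -0.197587.
δ = arcsin(-0.197587) = -11.40°.

δ = -11.40°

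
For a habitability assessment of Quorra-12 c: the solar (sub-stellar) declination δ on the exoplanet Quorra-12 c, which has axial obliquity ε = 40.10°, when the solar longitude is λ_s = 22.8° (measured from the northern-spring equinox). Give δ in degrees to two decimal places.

δ = +14.45°

sin δ = sin ε · sin λ_s = sin 40.10° × sin 22.8° = 0.249608.
δ = arcsin(0.249608) = +14.45°.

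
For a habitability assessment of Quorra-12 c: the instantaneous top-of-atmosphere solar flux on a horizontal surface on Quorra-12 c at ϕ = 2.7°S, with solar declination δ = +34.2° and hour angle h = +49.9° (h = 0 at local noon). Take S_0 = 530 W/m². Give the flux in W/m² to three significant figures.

268 W/m²

cos θ_z = sin ϕ sin δ + cos ϕ cos δ cos h = -0.026478 + 0.532151 = 0.505673.
Flux = S_0 · cos θ_z = 530 × 0.505673 = 268.0 W/m².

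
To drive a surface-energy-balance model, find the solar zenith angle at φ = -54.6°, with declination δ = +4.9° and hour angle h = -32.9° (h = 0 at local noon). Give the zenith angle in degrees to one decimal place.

θ_z = 65.5°

cos θ_z = sin φ sin δ + cos φ cos δ cos h = -0.069626 + 0.484598 = 0.414972.
θ_z = arccos(0.414972) = 65.5°.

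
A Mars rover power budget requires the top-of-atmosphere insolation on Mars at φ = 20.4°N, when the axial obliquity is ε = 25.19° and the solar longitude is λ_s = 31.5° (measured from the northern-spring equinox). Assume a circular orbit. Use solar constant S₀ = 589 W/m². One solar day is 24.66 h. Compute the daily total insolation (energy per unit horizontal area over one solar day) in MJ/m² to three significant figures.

17.3 MJ/m²

Solar declination: sin δ = sin ε · sin λ_s = sin 25.19° × sin 31.5° = 0.22239, so δ = +12.849°.
cos H₀ = −tan(+20.4°) tan(+12.849°) = -0.0848, H₀ = 1.6557 rad.
Bracket: H₀ sin φ sin δ + cos φ cos δ sin H₀ = 1.6557×0.34857×0.22239 + 0.93728×0.97496×0.99640 = 0.128347 + 0.910521 = 1.038868.
Q̄ = (S₀/π) × [bracket] = (589/π) × 1.038868 = 194.77 W/m².
Daily total = Q̄ × 24.66 h × 3600 s/h = 194.77 × 24.66 × 3600 / 10⁶ = 17.29 MJ/m².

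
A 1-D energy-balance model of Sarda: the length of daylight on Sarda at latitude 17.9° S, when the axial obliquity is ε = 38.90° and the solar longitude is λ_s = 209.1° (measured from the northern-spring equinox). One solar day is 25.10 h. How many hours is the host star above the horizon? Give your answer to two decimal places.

13.38 h

Solar declination: sin δ = sin ε · sin λ_s = sin 38.90° × sin 209.1° = -0.30540, so δ = -17.782°.
cos H₀ = −tan φ · tan δ = −tan(-17.9°) × tan(-17.782°) = -0.1036, so H₀ = 1.6746 rad = 95.95°.
Daylight = 2H₀/(2π) × 25.10 h = (1.6746/π) × 25.10 = 13.38 h.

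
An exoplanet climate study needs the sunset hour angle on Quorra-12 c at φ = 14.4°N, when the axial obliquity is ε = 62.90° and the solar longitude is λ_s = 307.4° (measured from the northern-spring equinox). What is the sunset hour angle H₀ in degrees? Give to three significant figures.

Solar declination: sin δ = sin ε · sin λ_s = sin 62.90° × sin 307.4° = -0.70720, so δ = -45.007°.
cos H₀ = −tan φ · tan δ = −tan(+14.4°) × tan(-45.007°) = 0.2568, so H₀ = 1.3111 rad = 75.12°.

H₀ = 75.1°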